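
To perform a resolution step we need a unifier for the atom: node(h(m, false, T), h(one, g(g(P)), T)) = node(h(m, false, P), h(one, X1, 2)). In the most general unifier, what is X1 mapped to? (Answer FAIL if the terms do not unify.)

g(g(2))

Decompose node/2: h(m, false, T) = h(m, false, P),  h(one, g(g(P)), T) = h(one, X1, 2).
Decompose h/3: m = m,  false = false,  T = P.
Delete trivial equation m = m.
Delete trivial equation false = false.
Bind T := P; substituting into the remaining equation gives: h(one, g(g(P)), P) = h(one, X1, 2).
Decompose h/3: one = one,  g(g(P)) = X1,  P = 2.
Delete trivial equation one = one.
Bind X1 := g(g(P)); no other remaining equation mentions X1.
Bind P := 2. Substituting into the earlier bindings gives T := 2, X1 := g(g(2)).
MGU = { T ↦ 2, X1 ↦ g(g(2)), P ↦ 2 }, so X1 ↦ g(g(2)).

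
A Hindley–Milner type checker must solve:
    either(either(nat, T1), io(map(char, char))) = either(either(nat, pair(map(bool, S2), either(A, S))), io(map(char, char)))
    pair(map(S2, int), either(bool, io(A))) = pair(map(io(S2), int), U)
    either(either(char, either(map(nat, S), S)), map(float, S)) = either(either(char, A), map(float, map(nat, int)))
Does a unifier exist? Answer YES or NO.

NO

Decompose either/2: either(nat, T1) = either(nat, pair(map(bool, S2), either(A, S))),  io(map(char, char)) = io(map(char, char)).
Decompose either/2: nat = nat,  T1 = pair(map(bool, S2), either(A, S)).
Delete trivial equation nat = nat.
Bind T1 := pair(map(bool, S2), either(A, S)); no other remaining equation mentions T1.
Delete trivial equation io(map(char, char)) = io(map(char, char)).
Decompose pair/2: map(S2, int) = map(io(S2), int),  either(bool, io(A)) = U.
Decompose map/2: S2 = io(S2),  int = int.
Occurs check fails: S2 occurs in io(S2); the equation S2 = io(S2) has no finite solution.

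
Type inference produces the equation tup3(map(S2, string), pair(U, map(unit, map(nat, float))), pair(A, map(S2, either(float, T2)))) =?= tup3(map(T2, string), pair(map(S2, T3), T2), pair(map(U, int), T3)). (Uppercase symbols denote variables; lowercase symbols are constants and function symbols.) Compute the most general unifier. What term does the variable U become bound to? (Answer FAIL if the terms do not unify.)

Decompose tup3/3: map(S2, string) =?= map(T2, string),  pair(U, map(unit, map(nat, float))) =?= pair(map(S2, T3), T2),  pair(A, map(S2, either(float, T2))) =?= pair(map(U, int), T3).
Decompose map/2: S2 =?= T2,  string =?= string.
Bind S2 := T2; substituting into the 2 remaining equations that mention S2 gives: pair(U, map(unit, map(nat, float))) =?= pair(map(T2, T3), T2),  pair(A, map(T2, either(float, T2))) =?= pair(map(U, int), T3).
Delete trivial equation string =?= string.
Decompose pair/2: U =?= map(T2, T3),  map(unit, map(nat, float)) =?= T2.
Bind U := map(T2, T3); substituting into the one remaining equation that mentions U gives: pair(A, map(T2, either(float, T2))) =?= pair(map(map(T2, T3), int), T3).
Bind T2 := map(unit, map(nat, float)); substituting into the remaining equation gives: pair(A, map(map(unit, map(nat, float)), either(float, map(unit, map(nat, float))))) =?= pair(map(map(map(unit, map(nat, float)), T3), int), T3). Substituting into the earlier bindings gives S2 := map(unit, map(nat, float)), U := map(map(unit, map(nat, float)), T3).
Decompose pair/2: A =?= map(map(map(unit, map(nat, float)), T3), int),  map(map(unit, map(nat, float)), either(float, map(unit, map(nat, float)))) =?= T3.
Bind A := map(map(map(unit, map(nat, float)), T3), int); no other remaining equation mentions A.
Bind T3 := map(map(unit, map(nat, float)), either(float, map(unit, map(nat, float)))). Substituting into the earlier bindings gives U := map(map(unit, map(nat, float)), map(map(unit, map(nat, float)), either(float, map(unit, map(nat, float))))), A := map(map(map(unit, map(nat, float)), map(map(unit, map(nat, float)), either(float, map(unit, map(nat, float))))), int).
MGU = { S2 -> map(unit, map(nat, float)), U -> map(map(unit, map(nat, float)), map(map(unit, map(nat, float)), either(float, map(unit, map(nat, float))))), T2 -> map(unit, map(nat, float)), A -> map(map(map(unit, map(nat, float)), map(map(unit, map(nat, float)), either(float, map(unit, map(nat, float))))), int), T3 -> map(map(unit, map(nat, float)), either(float, map(unit, map(nat, float)))) }, so U -> map(map(unit, map(nat, float)), map(map(unit, map(nat, float)), either(float, map(unit, map(nat, float))))).

map(map(unit, map(nat, float)), map(map(unit, map(nat, float)), either(float, map(unit, map(nat, float)))))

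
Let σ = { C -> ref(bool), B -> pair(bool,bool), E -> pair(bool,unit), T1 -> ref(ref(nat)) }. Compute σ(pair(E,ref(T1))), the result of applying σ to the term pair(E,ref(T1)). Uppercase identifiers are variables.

Replace each occurrence of E with pair(bool,unit).
Replace each occurrence of T1 with ref(ref(nat)).
Result: pair(pair(bool,unit),ref(ref(ref(nat)))).

pair(pair(bool,unit),ref(ref(ref(nat))))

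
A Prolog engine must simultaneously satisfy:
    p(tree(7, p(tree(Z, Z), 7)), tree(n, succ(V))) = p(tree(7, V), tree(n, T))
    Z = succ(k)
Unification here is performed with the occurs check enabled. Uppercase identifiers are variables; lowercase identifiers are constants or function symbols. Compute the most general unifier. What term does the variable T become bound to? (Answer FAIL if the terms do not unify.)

Decompose p/2: tree(7, p(tree(Z, Z), 7)) = tree(7, V),  tree(n, succ(V)) = tree(n, T).
Decompose tree/2: 7 = 7,  p(tree(Z, Z), 7) = V.
Delete trivial equation 7 = 7.
Bind V := p(tree(Z, Z), 7); substituting into the one remaining equation that mentions V gives: tree(n, succ(p(tree(Z, Z), 7))) = tree(n, T).
Decompose tree/2: n = n,  succ(p(tree(Z, Z), 7)) = T.
Delete trivial equation n = n.
Bind T := succ(p(tree(Z, Z), 7)); no other remaining equation mentions T.
Bind Z := succ(k). Substituting into the earlier bindings gives V := p(tree(succ(k), succ(k)), 7), T := succ(p(tree(succ(k), succ(k)), 7)).
MGU = { V -> p(tree(succ(k), succ(k)), 7), T -> succ(p(tree(succ(k), succ(k)), 7)), Z -> succ(k) }, so T -> succ(p(tree(succ(k), succ(k)), 7)).

succ(p(tree(succ(k), succ(k)), 7))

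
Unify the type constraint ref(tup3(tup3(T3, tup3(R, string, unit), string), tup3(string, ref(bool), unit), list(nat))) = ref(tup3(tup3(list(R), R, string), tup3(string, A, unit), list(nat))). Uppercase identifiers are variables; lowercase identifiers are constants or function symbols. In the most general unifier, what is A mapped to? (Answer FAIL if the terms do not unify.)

FAIL

Decompose ref/1: tup3(tup3(T3, tup3(R, string, unit), string), tup3(string, ref(bool), unit), list(nat)) = tup3(tup3(list(R), R, string), tup3(string, A, unit), list(nat)).
Decompose tup3/3: tup3(T3, tup3(R, string, unit), string) = tup3(list(R), R, string),  tup3(string, ref(bool), unit) = tup3(string, A, unit),  list(nat) = list(nat).
Decompose tup3/3: T3 = list(R),  tup3(R, string, unit) = R,  string = string.
Bind T3 := list(R); no other remaining equation mentions T3.
Occurs check fails: R occurs in tup3(R, string, unit); the equation R = tup3(R, string, unit) has no finite solution.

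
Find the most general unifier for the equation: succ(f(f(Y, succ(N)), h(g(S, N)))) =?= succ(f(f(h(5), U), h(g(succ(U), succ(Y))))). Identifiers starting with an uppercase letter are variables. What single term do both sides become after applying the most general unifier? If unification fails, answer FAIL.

Decompose succ/1: f(f(Y, succ(N)), h(g(S, N))) =?= f(f(h(5), U), h(g(succ(U), succ(Y)))).
Decompose f/2: f(Y, succ(N)) =?= f(h(5), U),  h(g(S, N)) =?= h(g(succ(U), succ(Y))).
Decompose f/2: Y =?= h(5),  succ(N) =?= U.
Bind Y := h(5); substituting into the one remaining equation that mentions Y gives: h(g(S, N)) =?= h(g(succ(U), succ(h(5)))).
Bind U := succ(N); substituting into the remaining equation gives: h(g(S, N)) =?= h(g(succ(succ(N)), succ(h(5)))).
Decompose h/1: g(S, N) =?= g(succ(succ(N)), succ(h(5))).
Decompose g/2: S =?= succ(succ(N)),  N =?= succ(h(5)).
Bind S := succ(succ(N)); no other remaining equation mentions S.
Bind N := succ(h(5)). Substituting into the earlier bindings gives U := succ(succ(h(5))), S := succ(succ(succ(h(5)))).
Applying the MGU to either side gives succ(f(f(h(5), succ(succ(h(5)))), h(g(succ(succ(succ(h(5)))), succ(h(5)))))).

succ(f(f(h(5), succ(succ(h(5)))), h(g(succ(succ(succ(h(5)))), succ(h(5))))))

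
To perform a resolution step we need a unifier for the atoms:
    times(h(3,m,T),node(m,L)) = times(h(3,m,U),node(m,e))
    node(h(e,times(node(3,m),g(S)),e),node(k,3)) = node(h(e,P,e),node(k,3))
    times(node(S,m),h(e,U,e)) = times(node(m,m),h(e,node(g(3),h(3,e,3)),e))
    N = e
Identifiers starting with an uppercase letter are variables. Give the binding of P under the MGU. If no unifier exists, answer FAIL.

Decompose times/2: h(3,m,T) = h(3,m,U),  node(m,L) = node(m,e).
Decompose h/3: 3 = 3,  m = m,  T = U.
Delete trivial equation 3 = 3.
Delete trivial equation m = m.
Bind T := U; no other remaining equation mentions T.
Decompose node/2: m = m,  L = e.
Delete trivial equation m = m.
Bind L := e; no other remaining equation mentions L.
Decompose node/2: h(e,times(node(3,m),g(S)),e) = h(e,P,e),  node(k,3) = node(k,3).
Decompose h/3: e = e,  times(node(3,m),g(S)) = P,  e = e.
Delete trivial equation e = e.
Bind P := times(node(3,m),g(S)); no other remaining equation mentions P.
Delete trivial equation e = e.
Delete trivial equation node(k,3) = node(k,3).
Decompose times/2: node(S,m) = node(m,m),  h(e,U,e) = h(e,node(g(3),h(3,e,3)),e).
Decompose node/2: S = m,  m = m.
Bind S := m; no other remaining equation mentions S. Substituting into the earlier binding gives P := times(node(3,m),g(m)).
Delete trivial equation m = m.
Decompose h/3: e = e,  U = node(g(3),h(3,e,3)),  e = e.
Delete trivial equation e = e.
Bind U := node(g(3),h(3,e,3)); no other remaining equation mentions U. Substituting into the earlier binding gives T := node(g(3),h(3,e,3)).
Delete trivial equation e = e.
Bind N := e.
MGU = { T -> node(g(3),h(3,e,3)), L -> e, P -> times(node(3,m),g(m)), S -> m, U -> node(g(3),h(3,e,3)), N -> e }, so P -> times(node(3,m),g(m)).

times(node(3,m),g(m))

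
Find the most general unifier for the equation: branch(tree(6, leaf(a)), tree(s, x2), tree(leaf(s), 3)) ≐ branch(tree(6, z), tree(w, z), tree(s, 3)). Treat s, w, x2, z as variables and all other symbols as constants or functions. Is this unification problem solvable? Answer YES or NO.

NO

Decompose branch/3: tree(6, leaf(a)) ≐ tree(6, z),  tree(s, x2) ≐ tree(w, z),  tree(leaf(s), 3) ≐ tree(s, 3).
Decompose tree/2: 6 ≐ 6,  leaf(a) ≐ z.
Delete trivial equation 6 ≐ 6.
Bind z := leaf(a); substituting into the one remaining equation that mentions z gives: tree(s, x2) ≐ tree(w, leaf(a)).
Decompose tree/2: s ≐ w,  x2 ≐ leaf(a).
Bind s := w; substituting into the one remaining equation that mentions s gives: tree(leaf(w), 3) ≐ tree(w, 3).
Bind x2 := leaf(a); no other remaining equation mentions x2.
Decompose tree/2: leaf(w) ≐ w,  3 ≐ 3.
Occurs check fails: w occurs in leaf(w); the equation w ≐ leaf(w) has no finite solution.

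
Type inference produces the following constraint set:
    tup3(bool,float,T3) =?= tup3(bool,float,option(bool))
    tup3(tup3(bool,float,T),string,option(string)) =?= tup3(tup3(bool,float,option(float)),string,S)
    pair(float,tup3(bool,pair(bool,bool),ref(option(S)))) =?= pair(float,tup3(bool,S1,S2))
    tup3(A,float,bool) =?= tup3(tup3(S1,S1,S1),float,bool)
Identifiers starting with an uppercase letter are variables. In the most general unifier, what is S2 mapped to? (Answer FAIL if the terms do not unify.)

Decompose tup3/3: bool =?= bool,  float =?= float,  T3 =?= option(bool).
Delete trivial equation bool =?= bool.
Delete trivial equation float =?= float.
Bind T3 := option(bool); no other remaining equation mentions T3.
Decompose tup3/3: tup3(bool,float,T) =?= tup3(bool,float,option(float)),  string =?= string,  option(string) =?= S.
Decompose tup3/3: bool =?= bool,  float =?= float,  T =?= option(float).
Delete trivial equation bool =?= bool.
Delete trivial equation float =?= float.
Bind T := option(float); no other remaining equation mentions T.
Delete trivial equation string =?= string.
Bind S := option(string); substituting into the one remaining equation that mentions S gives: pair(float,tup3(bool,pair(bool,bool),ref(option(option(string))))) =?= pair(float,tup3(bool,S1,S2)).
Decompose pair/2: float =?= float,  tup3(bool,pair(bool,bool),ref(option(option(string)))) =?= tup3(bool,S1,S2).
Delete trivial equation float =?= float.
Decompose tup3/3: bool =?= bool,  pair(bool,bool) =?= S1,  ref(option(option(string))) =?= S2.
Delete trivial equation bool =?= bool.
Bind S1 := pair(bool,bool); substituting into the one remaining equation that mentions S1 gives: tup3(A,float,bool) =?= tup3(tup3(pair(bool,bool),pair(bool,bool),pair(bool,bool)),float,bool).
Bind S2 := ref(option(option(string))); no other remaining equation mentions S2.
Decompose tup3/3: A =?= tup3(pair(bool,bool),pair(bool,bool),pair(bool,bool)),  float =?= float,  bool =?= bool.
Bind A := tup3(pair(bool,bool),pair(bool,bool),pair(bool,bool)); no other remaining equation mentions A.
Delete trivial equation float =?= float.
Delete trivial equation bool =?= bool.
MGU = { T3 := option(bool), T := option(float), S := option(string), S1 := pair(bool,bool), S2 := ref(option(option(string))), A := tup3(pair(bool,bool),pair(bool,bool),pair(bool,bool)) }, so S2 := ref(option(option(string))).

ref(option(option(string)))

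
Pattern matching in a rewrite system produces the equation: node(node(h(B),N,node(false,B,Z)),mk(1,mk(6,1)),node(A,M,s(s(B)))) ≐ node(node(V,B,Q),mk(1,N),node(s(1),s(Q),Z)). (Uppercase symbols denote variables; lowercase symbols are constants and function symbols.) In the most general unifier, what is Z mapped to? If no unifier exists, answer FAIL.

s(s(mk(6,1)))

Decompose node/3: node(h(B),N,node(false,B,Z)) ≐ node(V,B,Q),  mk(1,mk(6,1)) ≐ mk(1,N),  node(A,M,s(s(B))) ≐ node(s(1),s(Q),Z).
Decompose node/3: h(B) ≐ V,  N ≐ B,  node(false,B,Z) ≐ Q.
Bind V := h(B); no other remaining equation mentions V.
Bind N := B; substituting into the one remaining equation that mentions N gives: mk(1,mk(6,1)) ≐ mk(1,B).
Bind Q := node(false,B,Z); substituting into the one remaining equation that mentions Q gives: node(A,M,s(s(B))) ≐ node(s(1),s(node(false,B,Z)),Z).
Decompose mk/2: 1 ≐ 1,  mk(6,1) ≐ B.
Delete trivial equation 1 ≐ 1.
Bind B := mk(6,1); substituting into the remaining equation gives: node(A,M,s(s(mk(6,1)))) ≐ node(s(1),s(node(false,mk(6,1),Z)),Z). Substituting into the earlier bindings gives V := h(mk(6,1)), N := mk(6,1), Q := node(false,mk(6,1),Z).
Decompose node/3: A ≐ s(1),  M ≐ s(node(false,mk(6,1),Z)),  s(s(mk(6,1))) ≐ Z.
Bind A := s(1); no other remaining equation mentions A.
Bind M := s(node(false,mk(6,1),Z)); no other remaining equation mentions M.
Bind Z := s(s(mk(6,1))). Substituting into the earlier bindings gives Q := node(false,mk(6,1),s(s(mk(6,1)))), M := s(node(false,mk(6,1),s(s(mk(6,1))))).
MGU = { V := h(mk(6,1)), N := mk(6,1), Q := node(false,mk(6,1),s(s(mk(6,1)))), B := mk(6,1), A := s(1), M := s(node(false,mk(6,1),s(s(mk(6,1))))), Z := s(s(mk(6,1))) }, so Z := s(s(mk(6,1))).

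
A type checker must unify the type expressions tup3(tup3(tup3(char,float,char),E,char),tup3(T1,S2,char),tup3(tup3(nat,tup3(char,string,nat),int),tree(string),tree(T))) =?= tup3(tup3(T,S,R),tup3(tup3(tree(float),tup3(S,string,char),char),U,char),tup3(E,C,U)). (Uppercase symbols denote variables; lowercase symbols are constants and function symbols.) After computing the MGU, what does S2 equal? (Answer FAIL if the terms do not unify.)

Decompose tup3/3: tup3(tup3(char,float,char),E,char) =?= tup3(T,S,R),  tup3(T1,S2,char) =?= tup3(tup3(tree(float),tup3(S,string,char),char),U,char),  tup3(tup3(nat,tup3(char,string,nat),int),tree(string),tree(T)) =?= tup3(E,C,U).
Decompose tup3/3: tup3(char,float,char) =?= T,  E =?= S,  char =?= R.
Bind T := tup3(char,float,char); substituting into the one remaining equation that mentions T gives: tup3(tup3(nat,tup3(char,string,nat),int),tree(string),tree(tup3(char,float,char))) =?= tup3(E,C,U).
Bind E := S; substituting into the one remaining equation that mentions E gives: tup3(tup3(nat,tup3(char,string,nat),int),tree(string),tree(tup3(char,float,char))) =?= tup3(S,C,U).
Bind R := char; no other remaining equation mentions R.
Decompose tup3/3: T1 =?= tup3(tree(float),tup3(S,string,char),char),  S2 =?= U,  char =?= char.
Bind T1 := tup3(tree(float),tup3(S,string,char),char); no other remaining equation mentions T1.
Bind S2 := U; no other remaining equation mentions S2.
Delete trivial equation char =?= char.
Decompose tup3/3: tup3(nat,tup3(char,string,nat),int) =?= S,  tree(string) =?= C,  tree(tup3(char,float,char)) =?= U.
Bind S := tup3(nat,tup3(char,string,nat),int); no other remaining equation mentions S. Substituting into the earlier bindings gives E := tup3(nat,tup3(char,string,nat),int), T1 := tup3(tree(float),tup3(tup3(nat,tup3(char,string,nat),int),string,char),char).
Bind C := tree(string); no other remaining equation mentions C.
Bind U := tree(tup3(char,float,char)). Substituting into the earlier binding gives S2 := tree(tup3(char,float,char)).
MGU = { T := tup3(char,float,char), E := tup3(nat,tup3(char,string,nat),int), R := char, T1 := tup3(tree(float),tup3(tup3(nat,tup3(char,string,nat),int),string,char),char), S2 := tree(tup3(char,float,char)), S := tup3(nat,tup3(char,string,nat),int), C := tree(string), U := tree(tup3(char,float,char)) }, so S2 := tree(tup3(char,float,char)).

tree(tup3(char,float,char))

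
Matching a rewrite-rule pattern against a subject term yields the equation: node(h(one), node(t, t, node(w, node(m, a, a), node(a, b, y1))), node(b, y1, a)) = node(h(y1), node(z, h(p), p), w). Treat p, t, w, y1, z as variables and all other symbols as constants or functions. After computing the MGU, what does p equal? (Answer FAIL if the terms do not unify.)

Decompose node/3: h(one) = h(y1),  node(t, t, node(w, node(m, a, a), node(a, b, y1))) = node(z, h(p), p),  node(b, y1, a) = w.
Decompose h/1: one = y1.
Bind y1 := one; substituting into the remaining equations gives: node(t, t, node(w, node(m, a, a), node(a, b, one))) = node(z, h(p), p),  node(b, one, a) = w.
Decompose node/3: t = z,  t = h(p),  node(w, node(m, a, a), node(a, b, one)) = p.
Bind t := z; substituting into the one remaining equation that mentions t gives: z = h(p).
Bind z := h(p); no other remaining equation mentions z. Substituting into the earlier binding gives t := h(p).
Bind p := node(w, node(m, a, a), node(a, b, one)); no other remaining equation mentions p. Substituting into the earlier bindings gives t := h(node(w, node(m, a, a), node(a, b, one))), z := h(node(w, node(m, a, a), node(a, b, one))).
Bind w := node(b, one, a). Substituting into the earlier bindings gives t := h(node(node(b, one, a), node(m, a, a), node(a, b, one))), z := h(node(node(b, one, a), node(m, a, a), node(a, b, one))), p := node(node(b, one, a), node(m, a, a), node(a, b, one)).
MGU = { y1 := one, t := h(node(node(b, one, a), node(m, a, a), node(a, b, one))), z := h(node(node(b, one, a), node(m, a, a), node(a, b, one))), p := node(node(b, one, a), node(m, a, a), node(a, b, one)), w := node(b, one, a) }, so p := node(node(b, one, a), node(m, a, a), node(a, b, one)).

node(node(b, one, a), node(m, a, a), node(a, b, one))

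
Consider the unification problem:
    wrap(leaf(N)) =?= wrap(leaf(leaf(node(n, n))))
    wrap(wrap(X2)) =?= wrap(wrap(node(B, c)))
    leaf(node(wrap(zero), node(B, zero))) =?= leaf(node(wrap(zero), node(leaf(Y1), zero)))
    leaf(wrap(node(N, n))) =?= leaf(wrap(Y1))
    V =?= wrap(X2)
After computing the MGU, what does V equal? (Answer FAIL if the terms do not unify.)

Decompose wrap/1: leaf(N) =?= leaf(leaf(node(n, n))).
Decompose leaf/1: N =?= leaf(node(n, n)).
Bind N := leaf(node(n, n)); substituting into the one remaining equation that mentions N gives: leaf(wrap(node(leaf(node(n, n)), n))) =?= leaf(wrap(Y1)).
Decompose wrap/1: wrap(X2) =?= wrap(node(B, c)).
Decompose wrap/1: X2 =?= node(B, c).
Bind X2 := node(B, c); substituting into the one remaining equation that mentions X2 gives: V =?= wrap(node(B, c)).
Decompose leaf/1: node(wrap(zero), node(B, zero)) =?= node(wrap(zero), node(leaf(Y1), zero)).
Decompose node/2: wrap(zero) =?= wrap(zero),  node(B, zero) =?= node(leaf(Y1), zero).
Delete trivial equation wrap(zero) =?= wrap(zero).
Decompose node/2: B =?= leaf(Y1),  zero =?= zero.
Bind B := leaf(Y1); substituting into the one remaining equation that mentions B gives: V =?= wrap(node(leaf(Y1), c)). Substituting into the earlier binding gives X2 := node(leaf(Y1), c).
Delete trivial equation zero =?= zero.
Decompose leaf/1: wrap(node(leaf(node(n, n)), n)) =?= wrap(Y1).
Decompose wrap/1: node(leaf(node(n, n)), n) =?= Y1.
Bind Y1 := node(leaf(node(n, n)), n); substituting into the remaining equation gives: V =?= wrap(node(leaf(node(leaf(node(n, n)), n)), c)). Substituting into the earlier bindings gives X2 := node(leaf(node(leaf(node(n, n)), n)), c), B := leaf(node(leaf(node(n, n)), n)).
Bind V := wrap(node(leaf(node(leaf(node(n, n)), n)), c)).
MGU = { N -> leaf(node(n, n)), X2 -> node(leaf(node(leaf(node(n, n)), n)), c), B -> leaf(node(leaf(node(n, n)), n)), Y1 -> node(leaf(node(n, n)), n), V -> wrap(node(leaf(node(leaf(node(n, n)), n)), c)) }, so V -> wrap(node(leaf(node(leaf(node(n, n)), n)), c)).

wrap(node(leaf(node(leaf(node(n, n)), n)), c))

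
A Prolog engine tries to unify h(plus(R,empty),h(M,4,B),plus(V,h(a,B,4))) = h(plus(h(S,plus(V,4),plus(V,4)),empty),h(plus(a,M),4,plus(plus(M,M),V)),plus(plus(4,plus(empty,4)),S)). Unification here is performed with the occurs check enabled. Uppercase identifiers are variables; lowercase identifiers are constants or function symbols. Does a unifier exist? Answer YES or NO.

NO

Decompose h/3: plus(R,empty) = plus(h(S,plus(V,4),plus(V,4)),empty),  h(M,4,B) = h(plus(a,M),4,plus(plus(M,M),V)),  plus(V,h(a,B,4)) = plus(plus(4,plus(empty,4)),S).
Decompose plus/2: R = h(S,plus(V,4),plus(V,4)),  empty = empty.
Bind R := h(S,plus(V,4),plus(V,4)); no other remaining equation mentions R.
Delete trivial equation empty = empty.
Decompose h/3: M = plus(a,M),  4 = 4,  B = plus(plus(M,M),V).
Occurs check fails: M occurs in plus(a,M); the equation M = plus(a,M) has no finite solution.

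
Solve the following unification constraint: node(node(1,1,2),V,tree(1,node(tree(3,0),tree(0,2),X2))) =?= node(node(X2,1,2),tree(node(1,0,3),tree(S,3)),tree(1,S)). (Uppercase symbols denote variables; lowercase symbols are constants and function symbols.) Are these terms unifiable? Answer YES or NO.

Decompose node/3: node(1,1,2) =?= node(X2,1,2),  V =?= tree(node(1,0,3),tree(S,3)),  tree(1,node(tree(3,0),tree(0,2),X2)) =?= tree(1,S).
Decompose node/3: 1 =?= X2,  1 =?= 1,  2 =?= 2.
Bind X2 := 1; substituting into the one remaining equation that mentions X2 gives: tree(1,node(tree(3,0),tree(0,2),1)) =?= tree(1,S).
Delete trivial equation 1 =?= 1.
Delete trivial equation 2 =?= 2.
Bind V := tree(node(1,0,3),tree(S,3)); no other remaining equation mentions V.
Decompose tree/2: 1 =?= 1,  node(tree(3,0),tree(0,2),1) =?= S.
Delete trivial equation 1 =?= 1.
Bind S := node(tree(3,0),tree(0,2),1). Substituting into the earlier binding gives V := tree(node(1,0,3),tree(node(tree(3,0),tree(0,2),1),3)).
No equations remain and no clash or occurs-check failure arose, so a unifier exists.

YES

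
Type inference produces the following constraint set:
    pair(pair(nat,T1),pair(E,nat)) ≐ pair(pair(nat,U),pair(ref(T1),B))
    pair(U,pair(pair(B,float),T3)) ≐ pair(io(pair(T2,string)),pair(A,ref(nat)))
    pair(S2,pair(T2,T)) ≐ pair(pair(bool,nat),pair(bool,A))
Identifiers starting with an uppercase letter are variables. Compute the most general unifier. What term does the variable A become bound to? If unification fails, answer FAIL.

Decompose pair/2: pair(nat,T1) ≐ pair(nat,U),  pair(E,nat) ≐ pair(ref(T1),B).
Decompose pair/2: nat ≐ nat,  T1 ≐ U.
Delete trivial equation nat ≐ nat.
Bind T1 := U; substituting into the one remaining equation that mentions T1 gives: pair(E,nat) ≐ pair(ref(U),B).
Decompose pair/2: E ≐ ref(U),  nat ≐ B.
Bind E := ref(U); no other remaining equation mentions E.
Bind B := nat; substituting into the one remaining equation that mentions B gives: pair(U,pair(pair(nat,float),T3)) ≐ pair(io(pair(T2,string)),pair(A,ref(nat))).
Decompose pair/2: U ≐ io(pair(T2,string)),  pair(pair(nat,float),T3) ≐ pair(A,ref(nat)).
Bind U := io(pair(T2,string)); no other remaining equation mentions U. Substituting into the earlier bindings gives T1 := io(pair(T2,string)), E := ref(io(pair(T2,string))).
Decompose pair/2: pair(nat,float) ≐ A,  T3 ≐ ref(nat).
Bind A := pair(nat,float); substituting into the one remaining equation that mentions A gives: pair(S2,pair(T2,T)) ≐ pair(pair(bool,nat),pair(bool,pair(nat,float))).
Bind T3 := ref(nat); no other remaining equation mentions T3.
Decompose pair/2: S2 ≐ pair(bool,nat),  pair(T2,T) ≐ pair(bool,pair(nat,float)).
Bind S2 := pair(bool,nat); no other remaining equation mentions S2.
Decompose pair/2: T2 ≐ bool,  T ≐ pair(nat,float).
Bind T2 := bool; no other remaining equation mentions T2. Substituting into the earlier bindings gives T1 := io(pair(bool,string)), E := ref(io(pair(bool,string))), U := io(pair(bool,string)).
Bind T := pair(nat,float).
MGU = { T1 := io(pair(bool,string)), E := ref(io(pair(bool,string))), B := nat, U := io(pair(bool,string)), A := pair(nat,float), T3 := ref(nat), S2 := pair(bool,nat), T2 := bool, T := pair(nat,float) }, so A := pair(nat,float).

pair(nat,float)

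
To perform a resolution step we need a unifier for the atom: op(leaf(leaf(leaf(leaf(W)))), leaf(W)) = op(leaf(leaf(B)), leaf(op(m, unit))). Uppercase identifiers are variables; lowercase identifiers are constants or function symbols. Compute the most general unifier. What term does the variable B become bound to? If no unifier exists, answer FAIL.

leaf(leaf(op(m, unit)))

Decompose op/2: leaf(leaf(leaf(leaf(W)))) = leaf(leaf(B)),  leaf(W) = leaf(op(m, unit)).
Decompose leaf/1: leaf(leaf(leaf(W))) = leaf(B).
Decompose leaf/1: leaf(leaf(W)) = B.
Bind B := leaf(leaf(W)); no other remaining equation mentions B.
Decompose leaf/1: W = op(m, unit).
Bind W := op(m, unit). Substituting into the earlier binding gives B := leaf(leaf(op(m, unit))).
MGU = { B := leaf(leaf(op(m, unit))), W := op(m, unit) }, so B := leaf(leaf(op(m, unit))).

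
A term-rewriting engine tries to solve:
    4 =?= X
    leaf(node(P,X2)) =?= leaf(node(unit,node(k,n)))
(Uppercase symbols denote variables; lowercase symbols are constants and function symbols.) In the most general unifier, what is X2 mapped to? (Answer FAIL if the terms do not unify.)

Bind X := 4; no other remaining equation mentions X.
Decompose leaf/1: node(P,X2) =?= node(unit,node(k,n)).
Decompose node/2: P =?= unit,  X2 =?= node(k,n).
Bind P := unit; no other remaining equation mentions P.
Bind X2 := node(k,n).
MGU = { X := 4, P := unit, X2 := node(k,n) }, so X2 := node(k,n).

node(k,n)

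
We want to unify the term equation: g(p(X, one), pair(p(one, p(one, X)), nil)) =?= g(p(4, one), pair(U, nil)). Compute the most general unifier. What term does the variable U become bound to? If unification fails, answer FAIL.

p(one, p(one, 4))

Decompose g/2: p(X, one) =?= p(4, one),  pair(p(one, p(one, X)), nil) =?= pair(U, nil).
Decompose p/2: X =?= 4,  one =?= one.
Bind X := 4; substituting into the one remaining equation that mentions X gives: pair(p(one, p(one, 4)), nil) =?= pair(U, nil).
Delete trivial equation one =?= one.
Decompose pair/2: p(one, p(one, 4)) =?= U,  nil =?= nil.
Bind U := p(one, p(one, 4)); no other remaining equation mentions U.
Delete trivial equation nil =?= nil.
MGU = { X ↦ 4, U ↦ p(one, p(one, 4)) }, so U ↦ p(one, p(one, 4)).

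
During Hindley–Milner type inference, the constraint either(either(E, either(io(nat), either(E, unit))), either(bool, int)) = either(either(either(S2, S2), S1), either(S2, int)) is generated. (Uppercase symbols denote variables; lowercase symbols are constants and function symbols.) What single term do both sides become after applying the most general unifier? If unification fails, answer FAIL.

Decompose either/2: either(E, either(io(nat), either(E, unit))) = either(either(S2, S2), S1),  either(bool, int) = either(S2, int).
Decompose either/2: E = either(S2, S2),  either(io(nat), either(E, unit)) = S1.
Bind E := either(S2, S2); substituting into the one remaining equation that mentions E gives: either(io(nat), either(either(S2, S2), unit)) = S1.
Bind S1 := either(io(nat), either(either(S2, S2), unit)); no other remaining equation mentions S1.
Decompose either/2: bool = S2,  int = int.
Bind S2 := bool; no other remaining equation mentions S2. Substituting into the earlier bindings gives E := either(bool, bool), S1 := either(io(nat), either(either(bool, bool), unit)).
Delete trivial equation int = int.
Applying the MGU to either side gives either(either(either(bool, bool), either(io(nat), either(either(bool, bool), unit))), either(bool, int)).

either(either(either(bool, bool), either(io(nat), either(either(bool, bool), unit))), either(bool, int))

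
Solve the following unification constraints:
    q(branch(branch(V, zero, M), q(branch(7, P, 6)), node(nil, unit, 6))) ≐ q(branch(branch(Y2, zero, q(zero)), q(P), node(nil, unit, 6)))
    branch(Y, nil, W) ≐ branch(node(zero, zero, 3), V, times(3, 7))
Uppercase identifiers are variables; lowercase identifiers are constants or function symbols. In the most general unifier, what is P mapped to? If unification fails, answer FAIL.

Decompose q/1: branch(branch(V, zero, M), q(branch(7, P, 6)), node(nil, unit, 6)) ≐ branch(branch(Y2, zero, q(zero)), q(P), node(nil, unit, 6)).
Decompose branch/3: branch(V, zero, M) ≐ branch(Y2, zero, q(zero)),  q(branch(7, P, 6)) ≐ q(P),  node(nil, unit, 6) ≐ node(nil, unit, 6).
Decompose branch/3: V ≐ Y2,  zero ≐ zero,  M ≐ q(zero).
Bind V := Y2; substituting into the one remaining equation that mentions V gives: branch(Y, nil, W) ≐ branch(node(zero, zero, 3), Y2, times(3, 7)).
Delete trivial equation zero ≐ zero.
Bind M := q(zero); no other remaining equation mentions M.
Decompose q/1: branch(7, P, 6) ≐ P.
Occurs check fails: P occurs in branch(7, P, 6); the equation P ≐ branch(7, P, 6) has no finite solution.

FAIL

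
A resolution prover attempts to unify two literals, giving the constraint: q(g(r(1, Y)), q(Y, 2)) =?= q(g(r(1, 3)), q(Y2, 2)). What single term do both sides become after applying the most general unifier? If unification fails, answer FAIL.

q(g(r(1, 3)), q(3, 2))

Decompose q/2: g(r(1, Y)) =?= g(r(1, 3)),  q(Y, 2) =?= q(Y2, 2).
Decompose g/1: r(1, Y) =?= r(1, 3).
Decompose r/2: 1 =?= 1,  Y =?= 3.
Delete trivial equation 1 =?= 1.
Bind Y := 3; substituting into the remaining equation gives: q(3, 2) =?= q(Y2, 2).
Decompose q/2: 3 =?= Y2,  2 =?= 2.
Bind Y2 := 3; no other remaining equation mentions Y2.
Delete trivial equation 2 =?= 2.
Applying the MGU to either side gives q(g(r(1, 3)), q(3, 2)).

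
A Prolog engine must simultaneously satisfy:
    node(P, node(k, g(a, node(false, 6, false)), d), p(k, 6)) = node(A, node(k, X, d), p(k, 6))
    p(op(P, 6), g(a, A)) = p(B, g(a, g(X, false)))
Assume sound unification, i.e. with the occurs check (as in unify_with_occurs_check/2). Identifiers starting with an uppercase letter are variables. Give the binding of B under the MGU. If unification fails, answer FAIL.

Decompose node/3: P = A,  node(k, g(a, node(false, 6, false)), d) = node(k, X, d),  p(k, 6) = p(k, 6).
Bind P := A; substituting into the one remaining equation that mentions P gives: p(op(A, 6), g(a, A)) = p(B, g(a, g(X, false))).
Decompose node/3: k = k,  g(a, node(false, 6, false)) = X,  d = d.
Delete trivial equation k = k.
Bind X := g(a, node(false, 6, false)); substituting into the one remaining equation that mentions X gives: p(op(A, 6), g(a, A)) = p(B, g(a, g(g(a, node(false, 6, false)), false))).
Delete trivial equation d = d.
Delete trivial equation p(k, 6) = p(k, 6).
Decompose p/2: op(A, 6) = B,  g(a, A) = g(a, g(g(a, node(false, 6, false)), false)).
Bind B := op(A, 6); no other remaining equation mentions B.
Decompose g/2: a = a,  A = g(g(a, node(false, 6, false)), false).
Delete trivial equation a = a.
Bind A := g(g(a, node(false, 6, false)), false). Substituting into the earlier bindings gives P := g(g(a, node(false, 6, false)), false), B := op(g(g(a, node(false, 6, false)), false), 6).
MGU = { P ↦ g(g(a, node(false, 6, false)), false), X ↦ g(a, node(false, 6, false)), B ↦ op(g(g(a, node(false, 6, false)), false), 6), A ↦ g(g(a, node(false, 6, false)), false) }, so B ↦ op(g(g(a, node(false, 6, false)), false), 6).

op(g(g(a, node(false, 6, false)), false), 6)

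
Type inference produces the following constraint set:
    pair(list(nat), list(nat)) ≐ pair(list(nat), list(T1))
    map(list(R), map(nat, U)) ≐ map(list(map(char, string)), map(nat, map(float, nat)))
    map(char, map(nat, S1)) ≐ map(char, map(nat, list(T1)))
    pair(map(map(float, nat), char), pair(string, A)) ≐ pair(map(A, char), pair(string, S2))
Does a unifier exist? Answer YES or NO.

Decompose pair/2: list(nat) ≐ list(nat),  list(nat) ≐ list(T1).
Delete trivial equation list(nat) ≐ list(nat).
Decompose list/1: nat ≐ T1.
Bind T1 := nat; substituting into the one remaining equation that mentions T1 gives: map(char, map(nat, S1)) ≐ map(char, map(nat, list(nat))).
Decompose map/2: list(R) ≐ list(map(char, string)),  map(nat, U) ≐ map(nat, map(float, nat)).
Decompose list/1: R ≐ map(char, string).
Bind R := map(char, string); no other remaining equation mentions R.
Decompose map/2: nat ≐ nat,  U ≐ map(float, nat).
Delete trivial equation nat ≐ nat.
Bind U := map(float, nat); no other remaining equation mentions U.
Decompose map/2: char ≐ char,  map(nat, S1) ≐ map(nat, list(nat)).
Delete trivial equation char ≐ char.
Decompose map/2: nat ≐ nat,  S1 ≐ list(nat).
Delete trivial equation nat ≐ nat.
Bind S1 := list(nat); no other remaining equation mentions S1.
Decompose pair/2: map(map(float, nat), char) ≐ map(A, char),  pair(string, A) ≐ pair(string, S2).
Decompose map/2: map(float, nat) ≐ A,  char ≐ char.
Bind A := map(float, nat); substituting into the one remaining equation that mentions A gives: pair(string, map(float, nat)) ≐ pair(string, S2).
Delete trivial equation char ≐ char.
Decompose pair/2: string ≐ string,  map(float, nat) ≐ S2.
Delete trivial equation string ≐ string.
Bind S2 := map(float, nat).
No equations remain and no clash or occurs-check failure arose, so a unifier exists.

YES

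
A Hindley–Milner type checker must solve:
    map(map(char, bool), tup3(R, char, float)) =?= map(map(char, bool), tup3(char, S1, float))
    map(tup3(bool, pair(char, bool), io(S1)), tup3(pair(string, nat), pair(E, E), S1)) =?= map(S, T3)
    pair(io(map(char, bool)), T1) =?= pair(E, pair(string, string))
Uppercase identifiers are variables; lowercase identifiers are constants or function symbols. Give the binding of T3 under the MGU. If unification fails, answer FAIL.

tup3(pair(string, nat), pair(io(map(char, bool)), io(map(char, bool))), char)

Decompose map/2: map(char, bool) =?= map(char, bool),  tup3(R, char, float) =?= tup3(char, S1, float).
Delete trivial equation map(char, bool) =?= map(char, bool).
Decompose tup3/3: R =?= char,  char =?= S1,  float =?= float.
Bind R := char; no other remaining equation mentions R.
Bind S1 := char; substituting into the one remaining equation that mentions S1 gives: map(tup3(bool, pair(char, bool), io(char)), tup3(pair(string, nat), pair(E, E), char)) =?= map(S, T3).
Delete trivial equation float =?= float.
Decompose map/2: tup3(bool, pair(char, bool), io(char)) =?= S,  tup3(pair(string, nat), pair(E, E), char) =?= T3.
Bind S := tup3(bool, pair(char, bool), io(char)); no other remaining equation mentions S.
Bind T3 := tup3(pair(string, nat), pair(E, E), char); no other remaining equation mentions T3.
Decompose pair/2: io(map(char, bool)) =?= E,  T1 =?= pair(string, string).
Bind E := io(map(char, bool)); no other remaining equation mentions E. Substituting into the earlier binding gives T3 := tup3(pair(string, nat), pair(io(map(char, bool)), io(map(char, bool))), char).
Bind T1 := pair(string, string).
MGU = { R -> char, S1 -> char, S -> tup3(bool, pair(char, bool), io(char)), T3 -> tup3(pair(string, nat), pair(io(map(char, bool)), io(map(char, bool))), char), E -> io(map(char, bool)), T1 -> pair(string, string) }, so T3 -> tup3(pair(string, nat), pair(io(map(char, bool)), io(map(char, bool))), char).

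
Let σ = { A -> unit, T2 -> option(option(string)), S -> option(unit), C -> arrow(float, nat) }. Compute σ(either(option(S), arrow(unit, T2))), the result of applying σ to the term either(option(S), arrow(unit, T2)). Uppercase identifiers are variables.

Replace each occurrence of T2 with option(option(string)).
Replace each occurrence of S with option(unit).
Result: either(option(option(unit)), arrow(unit, option(option(string)))).

either(option(option(unit)), arrow(unit, option(option(string))))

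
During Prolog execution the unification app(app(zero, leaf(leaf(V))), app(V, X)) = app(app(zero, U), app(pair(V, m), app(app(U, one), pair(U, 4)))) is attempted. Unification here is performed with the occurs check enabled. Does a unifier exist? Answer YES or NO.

NO

Decompose app/2: app(zero, leaf(leaf(V))) = app(zero, U),  app(V, X) = app(pair(V, m), app(app(U, one), pair(U, 4))).
Decompose app/2: zero = zero,  leaf(leaf(V)) = U.
Delete trivial equation zero = zero.
Bind U := leaf(leaf(V)); substituting into the remaining equation gives: app(V, X) = app(pair(V, m), app(app(leaf(leaf(V)), one), pair(leaf(leaf(V)), 4))).
Decompose app/2: V = pair(V, m),  X = app(app(leaf(leaf(V)), one), pair(leaf(leaf(V)), 4)).
Occurs check fails: V occurs in pair(V, m); the equation V = pair(V, m) has no finite solution.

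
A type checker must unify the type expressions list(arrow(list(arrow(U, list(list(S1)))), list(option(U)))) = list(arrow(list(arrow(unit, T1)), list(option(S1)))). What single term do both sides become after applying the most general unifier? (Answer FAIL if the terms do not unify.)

Decompose list/1: arrow(list(arrow(U, list(list(S1)))), list(option(U))) = arrow(list(arrow(unit, T1)), list(option(S1))).
Decompose arrow/2: list(arrow(U, list(list(S1)))) = list(arrow(unit, T1)),  list(option(U)) = list(option(S1)).
Decompose list/1: arrow(U, list(list(S1))) = arrow(unit, T1).
Decompose arrow/2: U = unit,  list(list(S1)) = T1.
Bind U := unit; substituting into the one remaining equation that mentions U gives: list(option(unit)) = list(option(S1)).
Bind T1 := list(list(S1)); no other remaining equation mentions T1.
Decompose list/1: option(unit) = option(S1).
Decompose option/1: unit = S1.
Bind S1 := unit. Substituting into the earlier binding gives T1 := list(list(unit)).
Applying the MGU to either side gives list(arrow(list(arrow(unit, list(list(unit)))), list(option(unit)))).

list(arrow(list(arrow(unit, list(list(unit)))), list(option(unit))))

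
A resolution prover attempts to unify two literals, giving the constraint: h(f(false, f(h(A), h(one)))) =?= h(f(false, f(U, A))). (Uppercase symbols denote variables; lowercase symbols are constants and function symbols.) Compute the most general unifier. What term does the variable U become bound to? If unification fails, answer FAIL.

h(h(one))

Decompose h/1: f(false, f(h(A), h(one))) =?= f(false, f(U, A)).
Decompose f/2: false =?= false,  f(h(A), h(one)) =?= f(U, A).
Delete trivial equation false =?= false.
Decompose f/2: h(A) =?= U,  h(one) =?= A.
Bind U := h(A); no other remaining equation mentions U.
Bind A := h(one). Substituting into the earlier binding gives U := h(h(one)).
MGU = { U -> h(h(one)), A -> h(one) }, so U -> h(h(one)).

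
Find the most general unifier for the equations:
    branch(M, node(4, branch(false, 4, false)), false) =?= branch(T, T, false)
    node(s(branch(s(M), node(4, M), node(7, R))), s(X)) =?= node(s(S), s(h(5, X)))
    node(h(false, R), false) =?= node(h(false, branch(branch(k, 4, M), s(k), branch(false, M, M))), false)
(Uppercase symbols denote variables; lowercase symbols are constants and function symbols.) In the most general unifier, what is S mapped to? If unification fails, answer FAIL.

FAIL

Decompose branch/3: M =?= T,  node(4, branch(false, 4, false)) =?= T,  false =?= false.
Bind M := T; substituting into the 2 remaining equations that mention M gives: node(s(branch(s(T), node(4, T), node(7, R))), s(X)) =?= node(s(S), s(h(5, X))),  node(h(false, R), false) =?= node(h(false, branch(branch(k, 4, T), s(k), branch(false, T, T))), false).
Bind T := node(4, branch(false, 4, false)); substituting into the 2 remaining equations that mention T gives: node(s(branch(s(node(4, branch(false, 4, false))), node(4, node(4, branch(false, 4, false))), node(7, R))), s(X)) =?= node(s(S), s(h(5, X))),  node(h(false, R), false) =?= node(h(false, branch(branch(k, 4, node(4, branch(false, 4, false))), s(k), branch(false, node(4, branch(false, 4, false)), node(4, branch(false, 4, false))))), false). Substituting into the earlier binding gives M := node(4, branch(false, 4, false)).
Delete trivial equation false =?= false.
Decompose node/2: s(branch(s(node(4, branch(false, 4, false))), node(4, node(4, branch(false, 4, false))), node(7, R))) =?= s(S),  s(X) =?= s(h(5, X)).
Decompose s/1: branch(s(node(4, branch(false, 4, false))), node(4, node(4, branch(false, 4, false))), node(7, R)) =?= S.
Bind S := branch(s(node(4, branch(false, 4, false))), node(4, node(4, branch(false, 4, false))), node(7, R)); no other remaining equation mentions S.
Decompose s/1: X =?= h(5, X).
Occurs check fails: X occurs in h(5, X); the equation X =?= h(5, X) has no finite solution.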